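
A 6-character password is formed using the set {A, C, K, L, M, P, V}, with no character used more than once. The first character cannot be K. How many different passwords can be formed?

4320

The first character has 7−1 = 6 choices (anything except K).
The remaining 5 characters are filled from the other 6 symbols without repetition: 6 × 5 × 4 × 3 × 2 = 720.
Total: 6 × 720 = 4320.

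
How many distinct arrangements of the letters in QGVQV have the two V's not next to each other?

Total arrangements of QGVQV: 5!/(2!·2!) = 30.
If the two V's are adjacent, glue them into one block, leaving 4 items to arrange: (4)!/(2!) = 12 ways.
Hence 30 − 12 = 18.

18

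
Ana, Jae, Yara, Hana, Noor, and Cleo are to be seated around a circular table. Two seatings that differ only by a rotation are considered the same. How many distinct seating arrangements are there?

120

Around a circle, 6 distinct people have 6!/6 = (5)! = 120 rotationally distinct seatings.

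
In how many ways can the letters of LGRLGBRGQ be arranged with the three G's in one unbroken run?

1260

Treat the 3 copies of G as a single block. The multiset to arrange is then {GGG, B, L, L, Q, R, R}, 7 items in all.
That gives (7)!/(2!·2!) = 1260 arrangements.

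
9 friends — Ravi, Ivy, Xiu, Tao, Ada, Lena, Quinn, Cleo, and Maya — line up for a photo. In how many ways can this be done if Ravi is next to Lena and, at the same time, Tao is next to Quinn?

Treat {Ravi,Lena} as one block (2 orders) and {Tao,Quinn} as another (2 orders).
That leaves 7 units to arrange: 2 × 2 × 7! = 4 × 5040 = 20160.

20160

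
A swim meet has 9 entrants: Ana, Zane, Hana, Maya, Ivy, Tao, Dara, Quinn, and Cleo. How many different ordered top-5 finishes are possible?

This is an ordered selection of 5 from 9: P(9,5).
That gives 9 × 8 × 7 × 6 × 5 = 15120.

15120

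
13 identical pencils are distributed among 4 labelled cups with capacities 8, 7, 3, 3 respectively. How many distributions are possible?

Ignoring the caps, the number of non-negative solutions to x_1+…+x_4 = 13 is C(16,3) = 560.
Subtract solutions that violate a single cap (substitute x_i' = x_i − (cap_i+1)): x_1 ≥ 9 gives C(7,3) = 35; x_2 ≥ 8 gives C(8,3) = 56; x_3 ≥ 4 gives C(12,3) = 220; x_4 ≥ 4 gives C(12,3) = 220. Together 531.
Add back pairs where two caps are both exceeded: 0 + 1 + 1 + 4 + 4 + 56 = 66.
By inclusion–exclusion the count is 560 − 531 + 66 = 95.

95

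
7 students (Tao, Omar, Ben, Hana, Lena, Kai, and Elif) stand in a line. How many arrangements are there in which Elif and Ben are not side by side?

3600

Of the 7! = 5040 arrangements, those with Elif and Ben adjacent number 2 × 6! = 1440 (treat the pair as a block with 2 internal orders).
Complementary counting: 5040 − 1440 = 3600.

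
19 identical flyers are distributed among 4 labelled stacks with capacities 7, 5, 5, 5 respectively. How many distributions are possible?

By stars and bars, unrestricted non-negative solutions to x_1+…+x_4 = 19 number C(19+3,3) = 1540.
Subtract solutions that violate a single cap (substitute x_i' = x_i − (cap_i+1)): x_1 ≥ 8 gives C(14,3) = 364; x_2 ≥ 6 gives C(16,3) = 560; x_3 ≥ 6 gives C(16,3) = 560; x_4 ≥ 6 gives C(16,3) = 560. Together 2044.
Add back pairs where two caps are both exceeded: 56 + 56 + 56 + 120 + 120 + 120 = 528.
Subtract triples: 0 + 0 + 0 + 4 = 4.
By inclusion–exclusion the count is 1540 − 2044 + 528 − 4 = 20.

20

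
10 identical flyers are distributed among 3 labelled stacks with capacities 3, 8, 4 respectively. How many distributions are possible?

Without the upper bounds there are C(12,2) = 66 ways to split 10 among 3 stacks.
Subtract solutions that violate a single cap (substitute x_i' = x_i − (cap_i+1)): x_1 ≥ 4 gives C(8,2) = 28; x_2 ≥ 9 gives C(3,2) = 3; x_3 ≥ 5 gives C(7,2) = 21. Together 52.
Add back pairs where two caps are both exceeded: 0 + 3 + 0 = 3.
By inclusion–exclusion the count is 66 − 52 + 3 = 17.

17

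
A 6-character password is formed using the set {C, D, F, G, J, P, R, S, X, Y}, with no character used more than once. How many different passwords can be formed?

Choose and order 6 of the 10 symbols: the first character has 10 options, the next 9, and so on down to 5.
10 × 9 × 8 × 7 × 6 × 5 = 151200.

151200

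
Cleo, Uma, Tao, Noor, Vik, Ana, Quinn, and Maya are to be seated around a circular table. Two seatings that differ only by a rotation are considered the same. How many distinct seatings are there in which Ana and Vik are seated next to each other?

1440

Glue Ana and Vik into a block (2 internal orders). Seating 7 units around a circle gives (6)! arrangements.
So 2 × (6)! = 2 × 720 = 1440.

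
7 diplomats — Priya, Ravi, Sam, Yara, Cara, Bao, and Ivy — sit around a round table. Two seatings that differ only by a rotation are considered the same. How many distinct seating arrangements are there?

720

Around a circle, 7 distinct people have 7!/7 = (6)! = 720 rotationally distinct seatings.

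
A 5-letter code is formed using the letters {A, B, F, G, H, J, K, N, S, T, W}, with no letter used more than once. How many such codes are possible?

55440

This is a permutation of 5 out of 11: P(11,5) = 11!/6!.
That product is 11 × 10 × 9 × 8 × 7 = 55440.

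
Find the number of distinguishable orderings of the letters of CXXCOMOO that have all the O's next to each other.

Treat the 3 copies of O as a single block. The multiset to arrange is then {OOO, C, C, M, X, X}, 6 items in all.
That gives (6)!/(2!·2!) = 180 arrangements.

180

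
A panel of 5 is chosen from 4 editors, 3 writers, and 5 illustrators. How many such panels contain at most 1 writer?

Split by how many writers are chosen (0 through 1).
Sum: C(3,0)·C(9,5) + C(3,1)·C(9,4) = 126 + 378 = 504.

504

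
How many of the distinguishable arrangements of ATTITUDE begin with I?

Fix I in the first position and arrange the remaining 7 letters.
Those 7 letters have T appearing 3 times, giving (7)!/(3!) = 840.

840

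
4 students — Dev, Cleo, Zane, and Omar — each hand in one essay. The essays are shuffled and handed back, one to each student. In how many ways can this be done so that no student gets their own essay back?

9

Count assignments avoiding every fixed point. For any j of the 4 students fixed to their own essay, the other 4−j can be arranged in (4−j)! ways.
By inclusion–exclusion this is Σ_{j=0}^{4} (−1)^j C(4,j)·(4−j)!.
Computing: 24 − 24 + 12 − 4 + 1 = 9.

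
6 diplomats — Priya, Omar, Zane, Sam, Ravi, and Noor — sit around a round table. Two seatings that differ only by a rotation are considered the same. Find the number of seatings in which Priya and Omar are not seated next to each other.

All circular seatings of 6 people number (5)! = 120.
Seatings with Priya beside Omar: treat them as a block with 2 internal orders, giving 2 × (4)! = 48.
Subtracting, 120 − 48 = 72.

72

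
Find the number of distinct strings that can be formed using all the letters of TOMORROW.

TOMORROW has 8 letters with O appearing 3 times and R appearing twice.
So there are 8! / (3!·2!) = 3360 distinguishable arrangements.

3360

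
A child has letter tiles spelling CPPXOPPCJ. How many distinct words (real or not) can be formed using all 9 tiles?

CPPXOPPCJ has 9 letters with C appearing twice and P appearing 4 times.
So there are 9! / (4!·2!) = 7560 distinguishable arrangements.

7560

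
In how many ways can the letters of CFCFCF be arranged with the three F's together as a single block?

4

Treat the 3 copies of F as a single block. The multiset to arrange is then {FFF, C, C, C}, 4 items in all.
That gives (4)!/(3!) = 4 arrangements.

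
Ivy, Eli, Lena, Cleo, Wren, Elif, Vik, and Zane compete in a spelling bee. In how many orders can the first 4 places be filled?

This is an ordered selection of 4 from 8: P(8,4).
That gives 8 × 7 × 6 × 5 = 1680.

1680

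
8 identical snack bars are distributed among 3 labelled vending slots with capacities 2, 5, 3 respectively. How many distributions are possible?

By stars and bars, unrestricted non-negative solutions to x_1+…+x_3 = 8 number C(8+2,2) = 45.
Subtract solutions that violate a single cap (substitute x_i' = x_i − (cap_i+1)): x_1 ≥ 3 gives C(7,2) = 21; x_2 ≥ 6 gives C(4,2) = 6; x_3 ≥ 4 gives C(6,2) = 15. Together 42.
Add back pairs where two caps are both exceeded: 0 + 3 + 0 = 3.
By inclusion–exclusion the count is 45 − 42 + 3 = 6.

6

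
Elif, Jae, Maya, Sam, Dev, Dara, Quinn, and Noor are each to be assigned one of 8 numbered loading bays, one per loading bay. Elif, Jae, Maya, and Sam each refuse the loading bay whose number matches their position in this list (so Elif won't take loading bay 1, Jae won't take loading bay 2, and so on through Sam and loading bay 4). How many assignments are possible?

24024

Let Aᵢ (for 1 ≤ i ≤ 4) be the placements that put person i in their forbidden loading bay. Any j of these fix j positions, leaving (8−j)! ways to fill the rest, and there are C(4,j) ways to pick which j.
By inclusion–exclusion, the number of valid placements is Σ_{j=0}^{4} (−1)^j C(4,j)·(8−j)!.
Computing: 40320 − 20160 + 4320 − 480 + 24 = 24024.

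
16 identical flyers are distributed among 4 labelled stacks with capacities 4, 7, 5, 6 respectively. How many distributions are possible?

Ignoring the caps, the number of non-negative solutions to x_1+…+x_4 = 16 is C(19,3) = 969.
Subtract solutions that violate a single cap (substitute x_i' = x_i − (cap_i+1)): x_1 ≥ 5 gives C(14,3) = 364; x_2 ≥ 8 gives C(11,3) = 165; x_3 ≥ 6 gives C(13,3) = 286; x_4 ≥ 7 gives C(12,3) = 220. Together 1035.
Add back pairs where two caps are both exceeded: 20 + 56 + 35 + 10 + 4 + 20 = 145.
By inclusion–exclusion the count is 969 − 1035 + 145 = 79.

79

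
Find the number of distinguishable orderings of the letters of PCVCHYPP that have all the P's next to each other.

Treat the 3 copies of P as a single block. The multiset to arrange is then {PPP, C, C, H, V, Y}, 6 items in all.
That gives (6)!/(2!) = 360 arrangements.

360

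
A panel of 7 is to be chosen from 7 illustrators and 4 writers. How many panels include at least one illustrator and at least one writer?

Total 7-person selections from all 11: C(11,7) = 330.
Subtract selections that omit an entire group: no illustrators → C(4,7) = 0; no writers → C(7,7) = 1.
Both groups omitted at once is impossible, so 330 − 1 = 329.

329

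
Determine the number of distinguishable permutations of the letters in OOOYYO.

Letter multiplicities in OOOYYO: O×4, Y×2.
The number of distinct arrangements is 6!/(4!·2!) = 720/48 = 15.

15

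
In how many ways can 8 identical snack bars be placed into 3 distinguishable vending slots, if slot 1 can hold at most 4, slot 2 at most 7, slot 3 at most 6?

By stars and bars, unrestricted non-negative solutions to x_1+…+x_3 = 8 number C(8+2,2) = 45.
Subtract solutions that violate a single cap (substitute x_i' = x_i − (cap_i+1)): x_1 ≥ 5 gives C(5,2) = 10; x_2 ≥ 8 gives C(2,2) = 1; x_3 ≥ 7 gives C(3,2) = 3. Together 14.
No two caps can be exceeded simultaneously, so the pair terms are all 0.
By inclusion–exclusion the count is 45 − 14 + 0 = 31.

31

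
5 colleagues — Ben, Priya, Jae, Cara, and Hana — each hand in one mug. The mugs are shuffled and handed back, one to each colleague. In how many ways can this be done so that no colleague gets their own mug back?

44

Count assignments avoiding every fixed point. For any j of the 5 colleagues fixed to their own mug, the other 5−j can be arranged in (5−j)! ways.
By inclusion–exclusion this is Σ_{j=0}^{5} (−1)^j C(5,j)·(5−j)!.
Computing: 120 − 120 + 60 − 20 + 5 − 1 = 44.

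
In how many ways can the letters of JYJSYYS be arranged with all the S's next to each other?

60

Treat the 2 copies of S as a single block. The multiset to arrange is then {SS, J, J, Y, Y, Y}, 6 items in all.
That gives (6)!/(3!·2!) = 60 arrangements.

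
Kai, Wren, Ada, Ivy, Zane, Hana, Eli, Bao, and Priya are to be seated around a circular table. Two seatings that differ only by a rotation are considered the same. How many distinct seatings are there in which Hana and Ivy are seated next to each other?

Treat {Hana, Ivy} as one unit (2 internal orders) and seat the resulting 8 units around the table: (7)! circular arrangements.
So 2 × (7)! = 2 × 5040 = 10080.

10080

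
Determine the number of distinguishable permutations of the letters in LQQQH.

20

The 5 letters of LQQQH have repeats: Q appearing 3 times.
The number of distinct arrangements is 5!/(3!) = 120/6 = 20.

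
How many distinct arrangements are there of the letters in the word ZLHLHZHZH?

Letter multiplicities in ZLHLHZHZH: H×4, L×2, Z×3.
Dividing 9! = 362880 by 4!·3!·2! = 288 for the repeated letters gives 1260.

1260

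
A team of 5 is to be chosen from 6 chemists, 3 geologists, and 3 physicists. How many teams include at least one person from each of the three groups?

540

Unrestricted: C(12,5) = 792 ways to pick any 5 of the 12.
Selections missing a whole group: no chemists → C(6,5) = 6; no geologists → C(9,5) = 126; no physicists → C(9,5) = 126.
Add back selections omitting two groups (i.e. drawn from a single group): C(6,5) + C(3,5) + C(3,5) = 6.
By inclusion–exclusion: 792 − 258 + 6 = 540.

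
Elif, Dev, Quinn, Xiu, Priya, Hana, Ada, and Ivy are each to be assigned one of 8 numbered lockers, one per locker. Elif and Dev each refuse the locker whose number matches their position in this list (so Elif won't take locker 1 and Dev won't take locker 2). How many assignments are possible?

30960

Let Aᵢ (for i ∈ {1, 2}) be the placements that put person i in their forbidden locker. Any j of these fix j positions, leaving (8−j)! ways to fill the rest, and there are C(2,j) ways to pick which j.
By inclusion–exclusion, the number of valid placements is Σ_{j=0}^{2} (−1)^j C(2,j)·(8−j)!.
Computing: 40320 − 10080 + 720 = 30960.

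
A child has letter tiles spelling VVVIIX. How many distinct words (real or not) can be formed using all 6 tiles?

The 6 letters of VVVIIX have repeats: I appearing twice and V appearing 3 times.
So there are 6! / (3!·2!) = 60 distinguishable arrangements.

60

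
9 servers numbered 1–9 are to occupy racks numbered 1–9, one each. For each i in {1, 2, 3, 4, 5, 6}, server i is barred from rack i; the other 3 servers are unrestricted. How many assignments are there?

183822

Let Aᵢ (for 1 ≤ i ≤ 6) be the placements that put server i in its forbidden rack. Any j of these fix j positions, leaving (9−j)! ways to fill the rest, and there are C(6,j) ways to pick which j.
By inclusion–exclusion, the number of valid placements is Σ_{j=0}^{6} (−1)^j C(6,j)·(9−j)!.
Computing: 362880 − 241920 + 75600 − 14400 + 1800 − 144 + 6 = 183822.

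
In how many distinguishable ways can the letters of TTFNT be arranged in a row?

20

TTFNT has 5 letters with T appearing 3 times.
So there are 5! / (3!) = 20 distinguishable arrangements.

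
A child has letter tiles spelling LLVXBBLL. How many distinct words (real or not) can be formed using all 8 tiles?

840

Letter multiplicities in LLVXBBLL: B×2, L×4, V×1, X×1.
Dividing 8! = 40320 by 4!·2! = 48 for the repeated letters gives 840.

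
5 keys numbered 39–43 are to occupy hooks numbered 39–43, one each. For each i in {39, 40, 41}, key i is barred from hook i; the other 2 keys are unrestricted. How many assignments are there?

64

Let Aᵢ (for i ∈ {39, 40, 41}) be the placements that put key i in its forbidden hook. Any j of these fix j positions, leaving (5−j)! ways to fill the rest, and there are C(3,j) ways to pick which j.
By inclusion–exclusion, the number of valid placements is Σ_{j=0}^{3} (−1)^j C(3,j)·(5−j)!.
Computing: 120 − 72 + 18 − 2 = 64.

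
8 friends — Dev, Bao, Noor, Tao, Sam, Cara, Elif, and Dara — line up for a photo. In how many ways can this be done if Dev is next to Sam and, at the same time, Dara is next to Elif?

Treat {Dev,Sam} as one block (2 orders) and {Dara,Elif} as another (2 orders).
That leaves 6 units to arrange: 2 × 2 × 6! = 4 × 720 = 2880.

2880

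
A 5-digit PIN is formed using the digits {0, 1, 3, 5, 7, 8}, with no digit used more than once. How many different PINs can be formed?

With no repetition, fill the 5 digits in order: 6 choices, then 5, down to 2.
That product is 6 × 5 × 4 × 3 × 2 = 720.

720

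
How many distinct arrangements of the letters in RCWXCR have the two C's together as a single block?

60

Treat the 2 copies of C as a single block. The multiset to arrange is then {CC, R, R, W, X}, 5 items in all.
That gives (5)!/(2!) = 60 arrangements.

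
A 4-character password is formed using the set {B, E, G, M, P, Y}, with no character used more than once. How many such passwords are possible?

With no repetition, fill the 4 characters in order: 6 choices, then 5, down to 3.
That product is 6 × 5 × 4 × 3 = 360.

360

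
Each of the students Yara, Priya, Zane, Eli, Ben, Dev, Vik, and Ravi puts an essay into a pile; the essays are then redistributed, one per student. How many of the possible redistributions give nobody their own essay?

14833

Let Aᵢ be the assignments in which student i gets their own essay. We want the size of the complement of A₁∪…∪A_8.
By inclusion–exclusion this is Σ_{j=0}^{8} (−1)^j C(8,j)·(8−j)!.
Computing: 40320 − 40320 + 20160 − 6720 + 1680 − 336 + 56 − 8 + 1 = 14833.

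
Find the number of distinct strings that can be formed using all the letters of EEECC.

10

The 5 letters of EEECC have repeats: C appearing twice and E appearing 3 times.
So there are 5! / (3!·2!) = 10 distinguishable arrangements.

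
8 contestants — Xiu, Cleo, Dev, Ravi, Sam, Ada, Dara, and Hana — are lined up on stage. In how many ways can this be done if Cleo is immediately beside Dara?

Glue Cleo and Dara into one block (2 internal orders), leaving 7 units to arrange in a row.
So the count is 2·(7)! = 10080.

10080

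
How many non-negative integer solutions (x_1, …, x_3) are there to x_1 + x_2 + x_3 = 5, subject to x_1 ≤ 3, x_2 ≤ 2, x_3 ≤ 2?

Ignoring the caps, the number of non-negative solutions to x_1+…+x_3 = 5 is C(7,2) = 21.
Subtract solutions that violate a single cap (substitute x_i' = x_i − (cap_i+1)): x_1 ≥ 4 gives C(3,2) = 3; x_2 ≥ 3 gives C(4,2) = 6; x_3 ≥ 3 gives C(4,2) = 6. Together 15.
No two caps can be exceeded simultaneously, so the pair terms are all 0.
By inclusion–exclusion the count is 21 − 15 + 0 = 6.

6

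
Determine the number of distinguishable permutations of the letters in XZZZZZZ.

XZZZZZZ has 7 letters with Z appearing 6 times.
Dividing 7! = 5040 by 6! = 720 for the repeated letters gives 7.

7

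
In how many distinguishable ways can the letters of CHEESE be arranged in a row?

120

Letter multiplicities in CHEESE: C×1, E×3, H×1, S×1.
So there are 6! / (3!) = 120 distinguishable arrangements.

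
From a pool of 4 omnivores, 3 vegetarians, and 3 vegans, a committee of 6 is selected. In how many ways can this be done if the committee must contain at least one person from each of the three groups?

With no constraint there are C(10,6) = 210 possible selections.
Subtract selections that omit an entire group: no omnivores → C(6,6) = 1; no vegetarians → C(7,6) = 7; no vegans → C(7,6) = 7.
Add back selections omitting two groups (i.e. drawn from a single group): C(4,6) + C(3,6) + C(3,6) = 0.
By inclusion–exclusion: 210 − 15 + 0 = 195.

195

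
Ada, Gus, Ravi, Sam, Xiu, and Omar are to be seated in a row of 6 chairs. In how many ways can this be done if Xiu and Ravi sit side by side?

240

Treat {Xiu, Ravi} as a single unit. There are 5 units to order, and the pair itself can be ordered 2 ways.
That gives 2 × 5! = 2 × 120 = 240.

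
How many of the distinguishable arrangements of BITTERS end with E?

With the last slot taken by E, it remains to arrange the other 6 letters (BITTRS).
Those 6 letters have T appearing twice, giving (6)!/(2!) = 360.

360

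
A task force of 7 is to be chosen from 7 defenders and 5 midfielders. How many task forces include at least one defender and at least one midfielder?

791

With no constraint there are C(12,7) = 792 possible selections.
Subtract selections that omit an entire group: no defenders → C(5,7) = 0; no midfielders → C(7,7) = 1.
Both groups omitted at once is impossible, so 792 − 1 = 791.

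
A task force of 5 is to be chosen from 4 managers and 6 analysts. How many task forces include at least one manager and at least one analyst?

With no constraint there are C(10,5) = 252 possible selections.
Subtract selections that omit an entire group: no managers → C(6,5) = 6; no analysts → C(4,5) = 0.
Both groups omitted at once is impossible, so 252 − 6 = 246.

246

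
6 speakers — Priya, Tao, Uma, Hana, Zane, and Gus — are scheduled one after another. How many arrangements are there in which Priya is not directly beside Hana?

There are 6! = 720 arrangements in all. If Priya and Hana are adjacent, merging them into one block gives 2·(5)! = 240 arrangements.
Complementary counting: 720 − 240 = 480.

480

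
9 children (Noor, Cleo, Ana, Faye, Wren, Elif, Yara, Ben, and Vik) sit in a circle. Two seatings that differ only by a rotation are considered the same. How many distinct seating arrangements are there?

40320

Fix one person's seat to break rotational symmetry; the remaining 8 people can be arranged in (8)! = 40320 ways.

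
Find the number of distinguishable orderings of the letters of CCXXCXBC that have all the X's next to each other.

Treat the 3 copies of X as a single block. The multiset to arrange is then {XXX, B, C, C, C, C}, 6 items in all.
That gives (6)!/(4!) = 30 arrangements.

30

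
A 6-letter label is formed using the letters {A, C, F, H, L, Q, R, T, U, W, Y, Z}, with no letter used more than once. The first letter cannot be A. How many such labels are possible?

609840

The first letter has 12−1 = 11 choices (anything except A).
The remaining 5 letters are filled from the other 11 symbols without repetition: 11 × 10 × 9 × 8 × 7 = 55440.
Total: 11 × 55440 = 609840.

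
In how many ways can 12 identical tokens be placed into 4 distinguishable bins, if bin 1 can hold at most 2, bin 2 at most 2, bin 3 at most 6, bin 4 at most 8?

45

Without the upper bounds there are C(15,3) = 455 ways to split 12 among 4 bins.
Subtract solutions that violate a single cap (substitute x_i' = x_i − (cap_i+1)): x_1 ≥ 3 gives C(12,3) = 220; x_2 ≥ 3 gives C(12,3) = 220; x_3 ≥ 7 gives C(8,3) = 56; x_4 ≥ 9 gives C(6,3) = 20. Together 516.
Add back pairs where two caps are both exceeded: 84 + 10 + 1 + 10 + 1 + 0 = 106.
By inclusion–exclusion the count is 455 − 516 + 106 = 45.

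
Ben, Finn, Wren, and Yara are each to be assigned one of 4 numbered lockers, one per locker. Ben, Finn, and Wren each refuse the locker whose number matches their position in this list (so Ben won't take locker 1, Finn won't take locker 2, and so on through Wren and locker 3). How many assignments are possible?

Let Aᵢ (for i ∈ {1, 2, 3}) be the placements that put person i in their forbidden locker. Any j of these fix j positions, leaving (4−j)! ways to fill the rest, and there are C(3,j) ways to pick which j.
By inclusion–exclusion, the number of valid placements is Σ_{j=0}^{3} (−1)^j C(3,j)·(4−j)!.
Computing: 24 − 18 + 6 − 1 = 11.

11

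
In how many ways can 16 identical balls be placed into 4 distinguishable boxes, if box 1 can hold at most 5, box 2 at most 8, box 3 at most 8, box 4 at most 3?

Without the upper bounds there are C(19,3) = 969 ways to split 16 among 4 boxes.
Subtract solutions that violate a single cap (substitute x_i' = x_i − (cap_i+1)): x_1 ≥ 6 gives C(13,3) = 286; x_2 ≥ 9 gives C(10,3) = 120; x_3 ≥ 9 gives C(10,3) = 120; x_4 ≥ 4 gives C(15,3) = 455. Together 981.
Add back pairs where two caps are both exceeded: 4 + 4 + 84 + 0 + 20 + 20 = 132.
By inclusion–exclusion the count is 969 − 981 + 132 = 120.

120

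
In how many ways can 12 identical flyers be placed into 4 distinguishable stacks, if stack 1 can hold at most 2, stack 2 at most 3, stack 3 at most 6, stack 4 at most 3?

Without the upper bounds there are C(15,3) = 455 ways to split 12 among 4 stacks.
Subtract solutions that violate a single cap (substitute x_i' = x_i − (cap_i+1)): x_1 ≥ 3 gives C(12,3) = 220; x_2 ≥ 4 gives C(11,3) = 165; x_3 ≥ 7 gives C(8,3) = 56; x_4 ≥ 4 gives C(11,3) = 165. Together 606.
Add back pairs where two caps are both exceeded: 56 + 10 + 56 + 4 + 35 + 4 = 165.
Subtract triples: 0 + 4 + 0 + 0 = 4.
By inclusion–exclusion the count is 455 − 606 + 165 − 4 = 10.

10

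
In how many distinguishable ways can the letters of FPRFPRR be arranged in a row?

The 7 letters of FPRFPRR have repeats: F appearing twice, P appearing twice, and R appearing 3 times.
So there are 7! / (3!·2!·2!) = 210 distinguishable arrangements.

210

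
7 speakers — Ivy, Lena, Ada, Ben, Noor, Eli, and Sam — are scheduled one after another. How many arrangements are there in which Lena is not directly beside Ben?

There are 7! = 5040 arrangements in all. If Lena and Ben are adjacent, merging them into one block gives 2·(6)! = 1440 arrangements.
So 5040 − 1440 = 3600 arrangements keep them apart.

3600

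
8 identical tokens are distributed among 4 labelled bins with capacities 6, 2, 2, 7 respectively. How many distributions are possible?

58

Without the upper bounds there are C(11,3) = 165 ways to split 8 among 4 bins.
Subtract solutions that violate a single cap (substitute x_i' = x_i − (cap_i+1)): x_1 ≥ 7 gives C(4,3) = 4; x_2 ≥ 3 gives C(8,3) = 56; x_3 ≥ 3 gives C(8,3) = 56; x_4 ≥ 8 gives C(3,3) = 1. Together 117.
Add back pairs where two caps are both exceeded: 0 + 0 + 0 + 10 + 0 + 0 = 10.
By inclusion–exclusion the count is 165 − 117 + 10 = 58.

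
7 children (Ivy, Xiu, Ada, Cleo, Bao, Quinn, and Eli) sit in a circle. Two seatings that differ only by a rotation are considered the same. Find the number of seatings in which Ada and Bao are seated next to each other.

240

Treat {Ada, Bao} as one unit (2 internal orders) and seat the resulting 6 units around the table: (5)! circular arrangements.
So 2 × (5)! = 2 × 120 = 240.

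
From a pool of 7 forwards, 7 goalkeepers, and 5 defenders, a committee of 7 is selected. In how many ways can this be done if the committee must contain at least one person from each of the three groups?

45374

Total 7-person selections from all 19: C(19,7) = 50388.
Subtract selections that omit an entire group: no forwards → C(12,7) = 792; no goalkeepers → C(12,7) = 792; no defenders → C(14,7) = 3432.
Add back selections omitting two groups (i.e. drawn from a single group): C(7,7) + C(7,7) + C(5,7) = 2.
By inclusion–exclusion: 50388 − 5016 + 2 = 45374.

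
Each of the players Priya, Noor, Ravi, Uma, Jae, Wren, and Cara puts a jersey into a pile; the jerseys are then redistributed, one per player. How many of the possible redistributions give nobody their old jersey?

1854

Let Aᵢ be the assignments in which player i gets their old jersey. We want the size of the complement of A₁∪…∪A_7.
By inclusion–exclusion this is Σ_{j=0}^{7} (−1)^j C(7,j)·(7−j)!.
Computing: 5040 − 5040 + 2520 − 840 + 210 − 42 + 7 − 1 = 1854.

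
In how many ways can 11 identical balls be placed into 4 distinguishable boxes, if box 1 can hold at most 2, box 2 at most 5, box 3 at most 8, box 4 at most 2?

Ignoring the caps, the number of non-negative solutions to x_1+…+x_4 = 11 is C(14,3) = 364.
Subtract solutions that violate a single cap (substitute x_i' = x_i − (cap_i+1)): x_1 ≥ 3 gives C(11,3) = 165; x_2 ≥ 6 gives C(8,3) = 56; x_3 ≥ 9 gives C(5,3) = 10; x_4 ≥ 3 gives C(11,3) = 165. Together 396.
Add back pairs where two caps are both exceeded: 10 + 0 + 56 + 0 + 10 + 0 = 76.
By inclusion–exclusion the count is 364 − 396 + 76 = 44.

44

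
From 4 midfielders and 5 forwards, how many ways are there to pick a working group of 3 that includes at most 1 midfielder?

Split by how many midfielders are chosen (0 through 1).
Sum: C(4,0)·C(5,3) + C(4,1)·C(5,2) = 10 + 40 = 50.

50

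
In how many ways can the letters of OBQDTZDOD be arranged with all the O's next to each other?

6720

Treat the 2 copies of O as a single block. The multiset to arrange is then {OO, B, D, D, D, Q, T, Z}, 8 items in all.
That gives (8)!/(3!) = 6720 arrangements.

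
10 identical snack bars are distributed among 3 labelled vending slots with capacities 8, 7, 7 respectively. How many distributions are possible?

Ignoring the caps, the number of non-negative solutions to x_1+…+x_3 = 10 is C(12,2) = 66.
Subtract solutions that violate a single cap (substitute x_i' = x_i − (cap_i+1)): x_1 ≥ 9 gives C(3,2) = 3; x_2 ≥ 8 gives C(4,2) = 6; x_3 ≥ 8 gives C(4,2) = 6. Together 15.
No two caps can be exceeded simultaneously, so the pair terms are all 0.
By inclusion–exclusion the count is 66 − 15 + 0 = 51.

51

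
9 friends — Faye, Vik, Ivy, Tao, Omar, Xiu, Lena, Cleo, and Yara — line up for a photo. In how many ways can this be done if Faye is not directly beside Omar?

Of the 9! = 362880 arrangements, those with Faye and Omar adjacent number 2 × 8! = 80640 (treat the pair as a block with 2 internal orders).
So 362880 − 80640 = 282240 arrangements keep them apart.

282240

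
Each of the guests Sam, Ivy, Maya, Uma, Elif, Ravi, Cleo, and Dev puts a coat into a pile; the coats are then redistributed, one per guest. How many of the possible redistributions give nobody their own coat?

Let Aᵢ be the assignments in which guest i gets their own coat. We want the size of the complement of A₁∪…∪A_8.
By inclusion–exclusion this is Σ_{j=0}^{8} (−1)^j C(8,j)·(8−j)!.
Computing: 40320 − 40320 + 20160 − 6720 + 1680 − 336 + 56 − 8 + 1 = 14833.

14833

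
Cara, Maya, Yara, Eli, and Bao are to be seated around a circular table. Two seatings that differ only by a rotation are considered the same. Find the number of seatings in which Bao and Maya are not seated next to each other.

Without the restriction there are (4)! = 24 seatings.
Those with Bao next to Maya: fuse the pair into one unit and seat 4 units around a circle — 2·(3)! = 12.
Subtracting, 24 − 12 = 12.

12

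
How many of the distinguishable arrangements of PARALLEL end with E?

Fix E in the last position and arrange the remaining 7 letters.
Those 7 letters have A appearing twice and L appearing 3 times, giving (7)!/(3!·2!) = 420.

420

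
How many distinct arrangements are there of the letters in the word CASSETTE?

5040

CASSETTE has 8 letters with E appearing twice, S appearing twice, and T appearing twice.
So there are 8! / (2!·2!·2!) = 5040 distinguishable arrangements.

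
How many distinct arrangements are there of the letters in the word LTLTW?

The 5 letters of LTLTW have repeats: L appearing twice and T appearing twice.
So there are 5! / (2!·2!) = 30 distinguishable arrangements.

30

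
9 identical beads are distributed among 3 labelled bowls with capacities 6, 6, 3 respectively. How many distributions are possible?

By stars and bars, unrestricted non-negative solutions to x_1+…+x_3 = 9 number C(9+2,2) = 55.
Subtract solutions that violate a single cap (substitute x_i' = x_i − (cap_i+1)): x_1 ≥ 7 gives C(4,2) = 6; x_2 ≥ 7 gives C(4,2) = 6; x_3 ≥ 4 gives C(7,2) = 21. Together 33.
No two caps can be exceeded simultaneously, so the pair terms are all 0.
By inclusion–exclusion the count is 55 − 33 + 0 = 22.

22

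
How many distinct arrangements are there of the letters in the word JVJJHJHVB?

The 9 letters of JVJJHJHVB have repeats: H appearing twice, J appearing 4 times, and V appearing twice.
Dividing 9! = 362880 by 4!·2!·2! = 96 for the repeated letters gives 3780.

3780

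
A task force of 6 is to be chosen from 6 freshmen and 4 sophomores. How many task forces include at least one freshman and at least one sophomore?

209

Unrestricted: C(10,6) = 210 ways to pick any 6 of the 10.
Selections missing a whole group: no freshmen → C(4,6) = 0; no sophomores → C(6,6) = 1.
Both groups omitted at once is impossible, so 210 − 1 = 209.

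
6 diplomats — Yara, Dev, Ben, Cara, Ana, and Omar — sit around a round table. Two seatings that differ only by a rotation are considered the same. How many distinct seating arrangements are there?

Fix one person's seat to break rotational symmetry; the remaining 5 people can be arranged in (5)! = 120 ways.

120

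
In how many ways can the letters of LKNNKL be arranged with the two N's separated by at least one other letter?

60

There are 6!/(2!·2!·2!) = 90 arrangements of LKNNKL in total.
Arrangements with the N's together: treat NN as one letter, giving (5)!/(2!·2!) = 30.
Hence 90 − 30 = 60.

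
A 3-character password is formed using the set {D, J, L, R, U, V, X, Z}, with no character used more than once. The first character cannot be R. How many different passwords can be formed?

294

The first character has 8−1 = 7 choices (anything except R).
The remaining 2 characters are filled from the other 7 symbols without repetition: 7 × 6 = 42.
Total: 7 × 42 = 294.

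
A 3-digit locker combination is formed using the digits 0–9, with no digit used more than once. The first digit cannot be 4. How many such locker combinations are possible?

648

The first digit has 10−1 = 9 choices (anything except 4).
The remaining 2 digits are filled from the other 9 symbols without repetition: 9 × 8 = 72.
Total: 9 × 72 = 648.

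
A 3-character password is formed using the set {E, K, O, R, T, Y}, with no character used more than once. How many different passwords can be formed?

Choose and order 3 of the 6 symbols: the first character has 6 options, the next 5, then 4.
That product is 6 × 5 × 4 = 120.

120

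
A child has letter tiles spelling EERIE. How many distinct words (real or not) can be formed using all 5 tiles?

20

The 5 letters of EERIE have repeats: E appearing 3 times.
Dividing 5! = 120 by 3! = 6 for the repeated letters gives 20.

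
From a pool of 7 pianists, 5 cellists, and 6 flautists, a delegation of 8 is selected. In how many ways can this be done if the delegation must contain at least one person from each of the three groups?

41811

Unrestricted: C(18,8) = 43758 ways to pick any 8 of the 18.
Selections missing a whole group: no pianists → C(11,8) = 165; no cellists → C(13,8) = 1287; no flautists → C(12,8) = 495.
Add back selections omitting two groups (i.e. drawn from a single group): C(7,8) + C(5,8) + C(6,8) = 0.
By inclusion–exclusion: 43758 − 1947 + 0 = 41811.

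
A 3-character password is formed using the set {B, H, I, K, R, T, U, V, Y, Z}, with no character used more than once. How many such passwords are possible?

720

Choose and order 3 of the 10 symbols: the first character has 10 options, the next 9, then 8.
10 × 9 × 8 = 720.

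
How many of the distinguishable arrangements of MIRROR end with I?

20

Fix I in the last position and arrange the remaining 5 letters.
Those 5 letters have R appearing 3 times, giving (5)!/(3!) = 20.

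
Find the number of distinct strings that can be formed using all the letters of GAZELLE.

The 7 letters of GAZELLE have repeats: E appearing twice and L appearing twice.
So there are 7! / (2!·2!) = 1260 distinguishable arrangements.

1260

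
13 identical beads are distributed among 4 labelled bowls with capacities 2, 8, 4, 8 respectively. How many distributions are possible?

Without the upper bounds there are C(16,3) = 560 ways to split 13 among 4 bowls.
Subtract solutions that violate a single cap (substitute x_i' = x_i − (cap_i+1)): x_1 ≥ 3 gives C(13,3) = 286; x_2 ≥ 9 gives C(7,3) = 35; x_3 ≥ 5 gives C(11,3) = 165; x_4 ≥ 9 gives C(7,3) = 35. Together 521.
Add back pairs where two caps are both exceeded: 4 + 56 + 4 + 0 + 0 + 0 = 64.
By inclusion–exclusion the count is 560 − 521 + 64 = 103.

103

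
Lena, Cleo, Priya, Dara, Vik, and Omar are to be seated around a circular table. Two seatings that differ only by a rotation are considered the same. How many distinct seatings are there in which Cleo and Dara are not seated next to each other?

Without the restriction there are (5)! = 120 seatings.
Seatings with Cleo beside Dara: treat them as a block with 2 internal orders, giving 2 × (4)! = 48.
Subtracting, 120 − 48 = 72.

72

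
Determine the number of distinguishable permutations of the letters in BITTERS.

BITTERS has 7 letters with T appearing twice.
Dividing 7! = 5040 by 2! = 2 for the repeated letters gives 2520.

2520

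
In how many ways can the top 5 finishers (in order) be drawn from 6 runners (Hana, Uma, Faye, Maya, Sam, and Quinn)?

720

There are 6 choices for 1st place, 5 for 2nd, and so on down to 2 for position 5.
That gives 6 × 5 × 4 × 3 × 2 = 720.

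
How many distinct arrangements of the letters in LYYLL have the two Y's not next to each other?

Total arrangements of LYYLL: 5!/(3!·2!) = 10.
Arrangements with the Y's together: treat YY as one letter, giving (4)!/(3!) = 4.
Hence 10 − 4 = 6.

6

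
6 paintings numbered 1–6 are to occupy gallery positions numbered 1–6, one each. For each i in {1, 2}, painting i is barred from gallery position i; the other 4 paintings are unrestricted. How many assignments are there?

Let Aᵢ (for i ∈ {1, 2}) be the placements that put painting i in its forbidden gallery position. Any j of these fix j positions, leaving (6−j)! ways to fill the rest, and there are C(2,j) ways to pick which j.
By inclusion–exclusion, the number of valid placements is Σ_{j=0}^{2} (−1)^j C(2,j)·(6−j)!.
Computing: 720 − 240 + 24 = 504.

504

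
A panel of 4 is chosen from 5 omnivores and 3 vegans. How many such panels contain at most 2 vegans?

Split by how many vegans are chosen (0 through 2).
Sum: C(3,0)·C(5,4) + C(3,1)·C(5,3) + C(3,2)·C(5,2) = 5 + 30 + 30 = 65.

65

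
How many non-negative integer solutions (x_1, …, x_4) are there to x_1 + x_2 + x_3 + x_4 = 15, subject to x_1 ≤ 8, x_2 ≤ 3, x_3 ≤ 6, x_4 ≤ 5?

Ignoring the caps, the number of non-negative solutions to x_1+…+x_4 = 15 is C(18,3) = 816.
Subtract solutions that violate a single cap (substitute x_i' = x_i − (cap_i+1)): x_1 ≥ 9 gives C(9,3) = 84; x_2 ≥ 4 gives C(14,3) = 364; x_3 ≥ 7 gives C(11,3) = 165; x_4 ≥ 6 gives C(12,3) = 220. Together 833.
Add back pairs where two caps are both exceeded: 10 + 0 + 1 + 35 + 56 + 10 = 112.
By inclusion–exclusion the count is 816 − 833 + 112 = 95.

95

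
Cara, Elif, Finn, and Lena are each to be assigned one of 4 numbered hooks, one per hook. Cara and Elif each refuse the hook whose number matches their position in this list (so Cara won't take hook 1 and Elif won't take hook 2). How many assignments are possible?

Let Aᵢ (for i ∈ {1, 2}) be the placements that put person i in their forbidden hook. Any j of these fix j positions, leaving (4−j)! ways to fill the rest, and there are C(2,j) ways to pick which j.
By inclusion–exclusion, the number of valid placements is Σ_{j=0}^{2} (−1)^j C(2,j)·(4−j)!.
Computing: 24 − 12 + 2 = 14.

14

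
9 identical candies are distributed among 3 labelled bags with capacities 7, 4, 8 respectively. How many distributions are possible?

36

Without the upper bounds there are C(11,2) = 55 ways to split 9 among 3 bags.
Subtract solutions that violate a single cap (substitute x_i' = x_i − (cap_i+1)): x_1 ≥ 8 gives C(3,2) = 3; x_2 ≥ 5 gives C(6,2) = 15; x_3 ≥ 9 gives C(2,2) = 1. Together 19.
No two caps can be exceeded simultaneously, so the pair terms are all 0.
By inclusion–exclusion the count is 55 − 19 + 0 = 36.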